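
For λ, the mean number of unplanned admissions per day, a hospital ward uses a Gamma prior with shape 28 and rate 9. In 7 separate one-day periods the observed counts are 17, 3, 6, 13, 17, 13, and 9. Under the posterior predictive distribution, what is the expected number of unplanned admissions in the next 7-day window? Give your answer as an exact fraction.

371/8

Total count: 17 + 3 + 6 + 13 + 17 + 13 + 9 = 78.
Total exposure: 7 days.
Posterior: α' = 28 + 78 = 106, β' = 9 + 7 = 16.
Predictive mean over a 7-day window = T·E[λ|data] = 7·106/16 = 371/8.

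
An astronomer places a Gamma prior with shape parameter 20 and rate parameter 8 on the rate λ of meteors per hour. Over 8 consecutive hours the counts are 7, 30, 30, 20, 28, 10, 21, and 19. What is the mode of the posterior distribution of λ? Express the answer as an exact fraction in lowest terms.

Total count: 7 + 30 + 30 + 20 + 28 + 10 + 21 + 19 = 165.
Total exposure: 8 hours.
The Gamma prior is conjugate for the Poisson rate, so λ | data ~ Gamma(20+165, 8+8) = Gamma(185, 16).
Posterior mode = (α'−1)/β' = 184/16 = 23/2.

23/2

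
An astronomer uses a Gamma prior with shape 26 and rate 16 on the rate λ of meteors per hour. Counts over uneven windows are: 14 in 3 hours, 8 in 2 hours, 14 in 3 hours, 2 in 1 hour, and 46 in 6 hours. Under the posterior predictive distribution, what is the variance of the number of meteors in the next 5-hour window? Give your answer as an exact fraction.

Total count: 14 + 8 + 14 + 2 + 46 = 84.
Total exposure: 3 + 2 + 3 + 1 + 6 = 15 hours.
Posterior: α' = 26 + 84 = 110, β' = 16 + 15 = 31.
The posterior predictive for a window of length T is Negative Binomial with variance T·α'·(β'+T)/β'² = 5·110·36/961 = 19800/961.

19800/961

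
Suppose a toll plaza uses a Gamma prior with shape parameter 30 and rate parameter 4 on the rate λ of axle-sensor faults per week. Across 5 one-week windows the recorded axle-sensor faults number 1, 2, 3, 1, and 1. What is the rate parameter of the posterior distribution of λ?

Total count: 1 + 2 + 3 + 1 + 1 = 8.
Total exposure: 5 weeks.
Conjugate update: add total count to the shape and total exposure to the rate, giving Gamma(38, 9).

9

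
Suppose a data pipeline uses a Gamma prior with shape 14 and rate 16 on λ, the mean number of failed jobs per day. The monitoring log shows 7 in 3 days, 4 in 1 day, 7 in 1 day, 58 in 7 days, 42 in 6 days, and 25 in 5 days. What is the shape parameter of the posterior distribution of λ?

157

Total count: 7 + 4 + 7 + 58 + 42 + 25 = 143.
Total exposure: 3 + 1 + 1 + 7 + 6 + 5 = 23 days.
Gamma(α, β) with Poisson data over total exposure Σt gives posterior Gamma(α+Σx, β+Σt) = Gamma(157, 39).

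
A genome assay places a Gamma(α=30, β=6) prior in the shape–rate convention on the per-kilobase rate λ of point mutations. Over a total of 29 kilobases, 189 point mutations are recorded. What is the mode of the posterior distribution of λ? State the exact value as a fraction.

218/35

Total count 189 over total exposure 29 kilobases.
The Gamma prior is conjugate for the Poisson rate, so λ | data ~ Gamma(30+189, 6+29) = Gamma(219, 35).
Posterior mode = (α'−1)/β' = 218/35.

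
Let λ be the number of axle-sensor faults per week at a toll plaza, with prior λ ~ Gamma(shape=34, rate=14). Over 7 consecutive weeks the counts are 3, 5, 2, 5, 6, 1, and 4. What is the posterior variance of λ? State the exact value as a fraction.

Total count: 3 + 5 + 2 + 5 + 6 + 1 + 4 = 26.
Total exposure: 7 weeks.
Gamma(α, β) with Poisson data over total exposure Σt gives posterior Gamma(α+Σx, β+Σt) = Gamma(60, 21).
Posterior variance = α'/β'² = 60/441 = 20/147.

20/147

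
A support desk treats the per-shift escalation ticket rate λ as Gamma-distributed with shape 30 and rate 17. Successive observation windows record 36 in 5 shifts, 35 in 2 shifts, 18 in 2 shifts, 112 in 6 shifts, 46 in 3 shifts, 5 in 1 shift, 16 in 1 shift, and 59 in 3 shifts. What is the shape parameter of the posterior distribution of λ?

Total count: 36 + 35 + 18 + 112 + 46 + 5 + 16 + 59 = 327.
Total exposure: 5 + 2 + 2 + 6 + 3 + 1 + 1 + 3 = 23 shifts.
Posterior: α' = 30 + 327 = 357, β' = 17 + 23 = 40.

357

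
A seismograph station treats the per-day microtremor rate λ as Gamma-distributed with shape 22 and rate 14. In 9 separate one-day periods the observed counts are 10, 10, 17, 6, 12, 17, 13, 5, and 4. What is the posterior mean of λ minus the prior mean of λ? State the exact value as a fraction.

559/161

Total count: 10 + 10 + 17 + 6 + 12 + 17 + 13 + 5 + 4 = 94.
Total exposure: 9 days.
Gamma(α, β) with Poisson data over total exposure Σt gives posterior Gamma(α+Σx, β+Σt) = Gamma(116, 23).
Posterior mean = 116/23 = 116/23; prior mean = 22/14 = 11/7. Difference = 116/23 − 11/7 = 559/161.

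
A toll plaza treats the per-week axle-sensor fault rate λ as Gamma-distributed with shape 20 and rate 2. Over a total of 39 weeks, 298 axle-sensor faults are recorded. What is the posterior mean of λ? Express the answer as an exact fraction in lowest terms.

318/41

Total count 298 over total exposure 39 weeks.
Posterior: α' = 20 + 298 = 318, β' = 2 + 39 = 41.
Posterior mean = α'/β' = 318/41.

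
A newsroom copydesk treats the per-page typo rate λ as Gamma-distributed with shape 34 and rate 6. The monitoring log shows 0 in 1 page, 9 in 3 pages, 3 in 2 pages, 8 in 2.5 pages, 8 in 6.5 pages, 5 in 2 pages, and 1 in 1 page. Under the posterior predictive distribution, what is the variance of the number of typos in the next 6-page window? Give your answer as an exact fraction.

Total count: 0 + 9 + 3 + 8 + 8 + 5 + 1 = 34.
Total exposure: 1 + 3 + 2 + 2.5 + 6.5 + 2 + 1 = 18 pages.
Posterior: α' = 34 + 34 = 68, β' = 6 + 18 = 24.
The posterior predictive for a window of length T is Negative Binomial with variance T·α'·(β'+T)/β'² = 6·68·30/576 = 85/4.

85/4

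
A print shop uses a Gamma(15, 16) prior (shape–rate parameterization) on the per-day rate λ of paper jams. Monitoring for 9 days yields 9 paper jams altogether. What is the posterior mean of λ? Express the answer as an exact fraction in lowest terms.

24/25

Total count 9 over total exposure 9 days.
By Gamma–Poisson conjugacy, the posterior is Gamma(α + Σx, β + Σt) = Gamma(15 + 9, 16 + 9) = Gamma(24, 25).
Posterior mean = α'/β' = 24/25.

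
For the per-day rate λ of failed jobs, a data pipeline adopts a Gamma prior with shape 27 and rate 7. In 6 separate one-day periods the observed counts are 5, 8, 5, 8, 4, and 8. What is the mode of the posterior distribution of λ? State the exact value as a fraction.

64/13

Total count: 5 + 8 + 5 + 8 + 4 + 8 = 38.
Total exposure: 6 days.
Gamma(α, β) with Poisson data over total exposure Σt gives posterior Gamma(α+Σx, β+Σt) = Gamma(65, 13).
Posterior mode = (α'−1)/β' = 64/13.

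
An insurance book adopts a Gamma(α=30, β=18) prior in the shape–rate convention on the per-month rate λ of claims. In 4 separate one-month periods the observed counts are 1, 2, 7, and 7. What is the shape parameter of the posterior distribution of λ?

Total count: 1 + 2 + 7 + 7 = 17.
Total exposure: 4 months.
The Gamma prior is conjugate for the Poisson rate, so λ | data ~ Gamma(30+17, 18+4) = Gamma(47, 22).

47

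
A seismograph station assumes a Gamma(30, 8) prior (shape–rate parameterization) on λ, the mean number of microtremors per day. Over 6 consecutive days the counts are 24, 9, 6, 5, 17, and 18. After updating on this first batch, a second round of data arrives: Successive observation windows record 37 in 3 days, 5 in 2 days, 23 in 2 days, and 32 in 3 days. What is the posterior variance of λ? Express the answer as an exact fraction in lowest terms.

Total count: 24 + 9 + 6 + 5 + 17 + 18 = 79.
Total exposure: 6 days.
After the first batch: Gamma(30 + 79, 8 + 6) = Gamma(109, 14).
Total count: 37 + 5 + 23 + 32 = 97.
Total exposure: 3 + 2 + 2 + 3 = 10 days.
After the second batch: Gamma(109 + 97, 14 + 10) = Gamma(206, 24).
Posterior variance = α'/β'² = 206/576 = 103/288.

103/288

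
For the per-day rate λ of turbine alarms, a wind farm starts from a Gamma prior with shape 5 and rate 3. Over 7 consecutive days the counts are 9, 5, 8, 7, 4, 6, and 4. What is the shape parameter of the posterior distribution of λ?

48

Total count: 9 + 5 + 8 + 7 + 4 + 6 + 4 = 43.
Total exposure: 7 days.
Posterior: α' = 5 + 43 = 48, β' = 3 + 7 = 10.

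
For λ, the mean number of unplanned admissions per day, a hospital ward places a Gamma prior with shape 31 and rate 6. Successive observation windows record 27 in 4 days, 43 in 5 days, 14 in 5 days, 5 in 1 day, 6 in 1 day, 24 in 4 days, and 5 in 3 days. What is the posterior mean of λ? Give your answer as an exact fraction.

Total count: 27 + 43 + 14 + 5 + 6 + 24 + 5 = 124.
Total exposure: 4 + 5 + 5 + 1 + 1 + 4 + 3 = 23 days.
Conjugate update: add total count to the shape and total exposure to the rate, giving Gamma(155, 29).
Posterior mean = α'/β' = 155/29.

155/29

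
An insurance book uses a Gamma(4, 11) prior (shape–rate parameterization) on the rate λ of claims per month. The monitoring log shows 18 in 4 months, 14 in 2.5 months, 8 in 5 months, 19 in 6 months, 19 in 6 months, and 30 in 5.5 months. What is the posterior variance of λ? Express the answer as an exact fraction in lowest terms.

7/100

Total count: 18 + 14 + 8 + 19 + 19 + 30 = 108.
Total exposure: 4 + 2.5 + 5 + 6 + 6 + 5.5 = 29 months.
The Gamma prior is conjugate for the Poisson rate, so λ | data ~ Gamma(4+108, 11+29) = Gamma(112, 40).
Posterior variance = α'/β'² = 112/1600 = 7/100.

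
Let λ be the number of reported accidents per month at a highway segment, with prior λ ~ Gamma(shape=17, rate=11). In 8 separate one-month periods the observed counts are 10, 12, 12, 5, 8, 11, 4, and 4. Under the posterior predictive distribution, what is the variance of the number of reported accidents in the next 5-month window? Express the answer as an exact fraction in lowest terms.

Total count: 10 + 12 + 12 + 5 + 8 + 11 + 4 + 4 = 66.
Total exposure: 8 months.
Gamma(α, β) with Poisson data over total exposure Σt gives posterior Gamma(α+Σx, β+Σt) = Gamma(83, 19).
The posterior predictive for a window of length T is Negative Binomial with variance T·α'·(β'+T)/β'² = 5·83·24/361 = 9960/361.

9960/361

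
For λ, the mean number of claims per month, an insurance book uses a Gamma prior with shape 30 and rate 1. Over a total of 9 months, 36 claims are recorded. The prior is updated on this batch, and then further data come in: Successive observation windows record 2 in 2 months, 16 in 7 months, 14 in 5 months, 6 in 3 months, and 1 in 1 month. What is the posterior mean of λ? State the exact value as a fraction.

Total count 36 over total exposure 9 months.
After the first batch: Gamma(30 + 36, 1 + 9) = Gamma(66, 10).
Total count: 2 + 16 + 14 + 6 + 1 = 39.
Total exposure: 2 + 7 + 5 + 3 + 1 = 18 months.
After the second batch: Gamma(66 + 39, 10 + 18) = Gamma(105, 28).
Posterior mean = α'/β' = 105/28 = 15/4.

15/4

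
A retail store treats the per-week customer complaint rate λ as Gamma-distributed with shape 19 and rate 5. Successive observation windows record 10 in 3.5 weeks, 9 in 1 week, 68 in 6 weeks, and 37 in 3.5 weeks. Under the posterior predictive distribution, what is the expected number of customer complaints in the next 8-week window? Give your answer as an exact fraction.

Total count: 10 + 9 + 68 + 37 = 124.
Total exposure: 3.5 + 1 + 6 + 3.5 = 14 weeks.
By Gamma–Poisson conjugacy, the posterior is Gamma(α + Σx, β + Σt) = Gamma(19 + 124, 5 + 14) = Gamma(143, 19).
Predictive mean over an 8-week window = T·E[λ|data] = 8·143/19 = 1144/19.

1144/19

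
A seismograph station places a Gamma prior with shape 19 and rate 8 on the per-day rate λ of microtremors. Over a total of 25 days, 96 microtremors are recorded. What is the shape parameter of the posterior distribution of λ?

115

Total count 96 over total exposure 25 days.
By Gamma–Poisson conjugacy, the posterior is Gamma(α + Σx, β + Σt) = Gamma(19 + 96, 8 + 25) = Gamma(115, 33).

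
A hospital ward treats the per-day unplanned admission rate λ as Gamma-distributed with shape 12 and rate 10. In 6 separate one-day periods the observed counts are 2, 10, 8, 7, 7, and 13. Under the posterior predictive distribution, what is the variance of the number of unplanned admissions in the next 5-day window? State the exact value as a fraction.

6195/256

Total count: 2 + 10 + 8 + 7 + 7 + 13 = 47.
Total exposure: 6 days.
Conjugate update: add total count to the shape and total exposure to the rate, giving Gamma(59, 16).
The posterior predictive for a window of length T is Negative Binomial with variance T·α'·(β'+T)/β'² = 5·59·21/256 = 6195/256.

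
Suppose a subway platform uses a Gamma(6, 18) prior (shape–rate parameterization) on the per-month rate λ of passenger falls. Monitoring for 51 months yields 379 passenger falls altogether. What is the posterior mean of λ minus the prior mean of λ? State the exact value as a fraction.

362/69

Total count 379 over total exposure 51 months.
Conjugate update: add total count to the shape and total exposure to the rate, giving Gamma(385, 69).
Posterior mean = 385/69 = 385/69; prior mean = 6/18 = 1/3. Difference = 385/69 − 1/3 = 362/69.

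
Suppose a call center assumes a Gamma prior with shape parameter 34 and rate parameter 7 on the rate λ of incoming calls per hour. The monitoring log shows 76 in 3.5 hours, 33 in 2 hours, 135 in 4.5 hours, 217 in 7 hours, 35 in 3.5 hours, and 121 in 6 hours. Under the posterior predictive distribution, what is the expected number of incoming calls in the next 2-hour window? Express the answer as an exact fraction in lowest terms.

2604/67

Total count: 76 + 33 + 135 + 217 + 35 + 121 = 617.
Total exposure: 3.5 + 2 + 4.5 + 7 + 3.5 + 6 = 26.5 hours.
The Gamma prior is conjugate for the Poisson rate, so λ | data ~ Gamma(34+617, 7+26.5) = Gamma(651, 67/2).
Predictive mean over a 2-hour window = T·E[λ|data] = 2·651/(67/2) = 2604/67.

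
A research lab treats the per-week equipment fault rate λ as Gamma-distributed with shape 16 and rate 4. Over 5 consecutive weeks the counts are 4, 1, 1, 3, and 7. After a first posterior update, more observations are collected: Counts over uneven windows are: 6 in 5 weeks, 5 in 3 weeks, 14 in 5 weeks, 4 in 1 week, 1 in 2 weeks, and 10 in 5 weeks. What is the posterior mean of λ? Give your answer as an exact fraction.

12/5

Total count: 4 + 1 + 1 + 3 + 7 = 16.
Total exposure: 5 weeks.
After the first batch: Gamma(16 + 16, 4 + 5) = Gamma(32, 9).
Total count: 6 + 5 + 14 + 4 + 1 + 10 = 40.
Total exposure: 5 + 3 + 5 + 1 + 2 + 5 = 21 weeks.
After the second batch: Gamma(32 + 40, 9 + 21) = Gamma(72, 30).
Posterior mean = α'/β' = 72/30 = 12/5.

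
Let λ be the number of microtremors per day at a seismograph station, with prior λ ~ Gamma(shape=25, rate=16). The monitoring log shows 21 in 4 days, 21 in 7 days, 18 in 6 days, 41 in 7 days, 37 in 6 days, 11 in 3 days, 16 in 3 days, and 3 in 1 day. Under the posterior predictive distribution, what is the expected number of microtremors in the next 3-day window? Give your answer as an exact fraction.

579/53

Total count: 21 + 21 + 18 + 41 + 37 + 11 + 16 + 3 = 168.
Total exposure: 4 + 7 + 6 + 7 + 6 + 3 + 3 + 1 = 37 days.
Posterior: α' = 25 + 168 = 193, β' = 16 + 37 = 53.
Predictive mean over a 3-day window = T·E[λ|data] = 3·193/53 = 579/53.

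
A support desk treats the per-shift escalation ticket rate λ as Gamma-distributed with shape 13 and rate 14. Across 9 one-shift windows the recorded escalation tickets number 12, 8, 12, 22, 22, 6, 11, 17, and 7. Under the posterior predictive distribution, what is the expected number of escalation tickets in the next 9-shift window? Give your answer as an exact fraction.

Total count: 12 + 8 + 12 + 22 + 22 + 6 + 11 + 17 + 7 = 117.
Total exposure: 9 shifts.
By Gamma–Poisson conjugacy, the posterior is Gamma(α + Σx, β + Σt) = Gamma(13 + 117, 14 + 9) = Gamma(130, 23).
Predictive mean over a 9-shift window = T·E[λ|data] = 9·130/23 = 1170/23.

1170/23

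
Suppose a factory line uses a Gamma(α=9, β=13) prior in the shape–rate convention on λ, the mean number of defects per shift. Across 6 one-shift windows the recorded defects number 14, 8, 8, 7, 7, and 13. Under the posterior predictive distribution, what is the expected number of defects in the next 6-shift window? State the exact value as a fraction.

396/19

Total count: 14 + 8 + 8 + 7 + 7 + 13 = 57.
Total exposure: 6 shifts.
The Gamma prior is conjugate for the Poisson rate, so λ | data ~ Gamma(9+57, 13+6) = Gamma(66, 19).
Predictive mean over a 6-shift window = T·E[λ|data] = 6·66/19 = 396/19.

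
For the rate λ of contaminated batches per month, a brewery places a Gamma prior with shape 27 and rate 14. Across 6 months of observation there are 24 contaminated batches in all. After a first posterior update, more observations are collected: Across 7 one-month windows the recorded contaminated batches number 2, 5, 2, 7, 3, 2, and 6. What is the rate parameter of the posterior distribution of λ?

27

Total count 24 over total exposure 6 months.
After the first batch: Gamma(27 + 24, 14 + 6) = Gamma(51, 20).
Total count: 2 + 5 + 2 + 7 + 3 + 2 + 6 = 27.
Total exposure: 7 months.
After the second batch: Gamma(51 + 27, 20 + 7) = Gamma(78, 27).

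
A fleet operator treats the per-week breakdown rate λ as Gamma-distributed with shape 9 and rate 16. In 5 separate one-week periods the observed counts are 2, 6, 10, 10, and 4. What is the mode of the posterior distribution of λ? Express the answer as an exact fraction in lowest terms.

40/21

Total count: 2 + 6 + 10 + 10 + 4 = 32.
Total exposure: 5 weeks.
By Gamma–Poisson conjugacy, the posterior is Gamma(α + Σx, β + Σt) = Gamma(9 + 32, 16 + 5) = Gamma(41, 21).
Posterior mode = (α'−1)/β' = 40/21.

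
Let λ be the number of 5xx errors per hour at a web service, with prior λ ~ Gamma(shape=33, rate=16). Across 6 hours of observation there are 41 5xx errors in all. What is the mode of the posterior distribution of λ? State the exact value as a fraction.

73/22

Total count 41 over total exposure 6 hours.
Posterior: α' = 33 + 41 = 74, β' = 16 + 6 = 22.
Posterior mode = (α'−1)/β' = 73/22.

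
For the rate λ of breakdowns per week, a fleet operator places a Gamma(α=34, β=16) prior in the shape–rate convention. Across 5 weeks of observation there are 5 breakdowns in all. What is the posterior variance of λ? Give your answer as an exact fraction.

13/147

Total count 5 over total exposure 5 weeks.
The Gamma prior is conjugate for the Poisson rate, so λ | data ~ Gamma(34+5, 16+5) = Gamma(39, 21).
Posterior variance = α'/β'² = 39/441 = 13/147.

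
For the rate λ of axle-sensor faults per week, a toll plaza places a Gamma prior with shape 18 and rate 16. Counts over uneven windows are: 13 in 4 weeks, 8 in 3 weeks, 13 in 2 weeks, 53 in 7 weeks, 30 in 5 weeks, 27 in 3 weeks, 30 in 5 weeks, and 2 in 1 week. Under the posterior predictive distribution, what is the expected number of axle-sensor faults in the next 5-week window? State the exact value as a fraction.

Total count: 13 + 8 + 13 + 53 + 30 + 27 + 30 + 2 = 176.
Total exposure: 4 + 3 + 2 + 7 + 5 + 3 + 5 + 1 = 30 weeks.
Conjugate update: add total count to the shape and total exposure to the rate, giving Gamma(194, 46).
Predictive mean over a 5-week window = T·E[λ|data] = 5·194/46 = 485/23.

485/23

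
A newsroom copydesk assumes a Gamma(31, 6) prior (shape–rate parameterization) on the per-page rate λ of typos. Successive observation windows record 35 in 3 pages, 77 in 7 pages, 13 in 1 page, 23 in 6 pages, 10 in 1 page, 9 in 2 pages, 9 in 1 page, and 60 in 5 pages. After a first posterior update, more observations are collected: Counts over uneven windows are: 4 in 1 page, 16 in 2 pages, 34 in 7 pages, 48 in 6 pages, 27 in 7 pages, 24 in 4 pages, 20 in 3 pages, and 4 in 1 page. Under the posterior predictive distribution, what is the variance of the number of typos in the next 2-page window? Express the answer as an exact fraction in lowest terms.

Total count: 35 + 77 + 13 + 23 + 10 + 9 + 9 + 60 = 236.
Total exposure: 3 + 7 + 1 + 6 + 1 + 2 + 1 + 5 = 26 pages.
After the first batch: Gamma(31 + 236, 6 + 26) = Gamma(267, 32).
Total count: 4 + 16 + 34 + 48 + 27 + 24 + 20 + 4 = 177.
Total exposure: 1 + 2 + 7 + 6 + 7 + 4 + 3 + 1 = 31 pages.
After the second batch: Gamma(267 + 177, 32 + 31) = Gamma(444, 63).
The posterior predictive for a window of length T is Negative Binomial with variance T·α'·(β'+T)/β'² = 2·444·65/3969 = 19240/1323.

19240/1323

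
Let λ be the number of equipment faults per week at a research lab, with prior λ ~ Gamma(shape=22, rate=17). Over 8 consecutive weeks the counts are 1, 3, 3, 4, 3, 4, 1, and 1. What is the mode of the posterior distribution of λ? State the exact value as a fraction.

Total count: 1 + 3 + 3 + 4 + 3 + 4 + 1 + 1 = 20.
Total exposure: 8 weeks.
By Gamma–Poisson conjugacy, the posterior is Gamma(α + Σx, β + Σt) = Gamma(22 + 20, 17 + 8) = Gamma(42, 25).
Posterior mode = (α'−1)/β' = 41/25.

41/25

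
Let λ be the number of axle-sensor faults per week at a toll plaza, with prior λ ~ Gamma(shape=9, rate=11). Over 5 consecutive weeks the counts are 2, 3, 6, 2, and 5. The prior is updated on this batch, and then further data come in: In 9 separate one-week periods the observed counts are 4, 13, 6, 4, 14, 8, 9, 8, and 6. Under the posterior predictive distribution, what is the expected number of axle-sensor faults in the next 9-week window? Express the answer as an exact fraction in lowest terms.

891/25

Total count: 2 + 3 + 6 + 2 + 5 = 18.
Total exposure: 5 weeks.
After the first batch: Gamma(9 + 18, 11 + 5) = Gamma(27, 16).
Total count: 4 + 13 + 6 + 4 + 14 + 8 + 9 + 8 + 6 = 72.
Total exposure: 9 weeks.
After the second batch: Gamma(27 + 72, 16 + 9) = Gamma(99, 25).
Predictive mean over a 9-week window = T·E[λ|data] = 9·99/25 = 891/25.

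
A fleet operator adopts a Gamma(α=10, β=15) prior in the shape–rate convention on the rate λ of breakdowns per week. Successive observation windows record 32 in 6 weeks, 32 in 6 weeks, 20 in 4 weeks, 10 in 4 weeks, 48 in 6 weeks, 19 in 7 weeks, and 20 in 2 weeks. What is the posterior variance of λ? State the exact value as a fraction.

191/2500

Total count: 32 + 32 + 20 + 10 + 48 + 19 + 20 = 181.
Total exposure: 6 + 6 + 4 + 4 + 6 + 7 + 2 = 35 weeks.
By Gamma–Poisson conjugacy, the posterior is Gamma(α + Σx, β + Σt) = Gamma(10 + 181, 15 + 35) = Gamma(191, 50).
Posterior variance = α'/β'² = 191/2500.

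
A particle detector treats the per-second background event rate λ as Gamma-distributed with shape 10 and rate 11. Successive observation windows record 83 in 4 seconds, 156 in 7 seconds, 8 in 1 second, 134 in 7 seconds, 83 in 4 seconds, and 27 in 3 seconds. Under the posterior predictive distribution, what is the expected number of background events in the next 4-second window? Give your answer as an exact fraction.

Total count: 83 + 156 + 8 + 134 + 83 + 27 = 491.
Total exposure: 4 + 7 + 1 + 7 + 4 + 3 = 26 seconds.
Posterior: α' = 10 + 491 = 501, β' = 11 + 26 = 37.
Predictive mean over a 4-second window = T·E[λ|data] = 4·501/37 = 2004/37.

2004/37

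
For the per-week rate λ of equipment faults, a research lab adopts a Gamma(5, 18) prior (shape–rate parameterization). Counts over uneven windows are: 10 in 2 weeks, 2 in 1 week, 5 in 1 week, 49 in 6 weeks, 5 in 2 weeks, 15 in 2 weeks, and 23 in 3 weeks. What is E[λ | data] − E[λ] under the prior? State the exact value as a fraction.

Total count: 10 + 2 + 5 + 49 + 5 + 15 + 23 = 109.
Total exposure: 2 + 1 + 1 + 6 + 2 + 2 + 3 = 17 weeks.
Conjugate update: add total count to the shape and total exposure to the rate, giving Gamma(114, 35).
Posterior mean = 114/35 = 114/35; prior mean = 5/18 = 5/18. Difference = 114/35 − 5/18 = 1877/630.

1877/630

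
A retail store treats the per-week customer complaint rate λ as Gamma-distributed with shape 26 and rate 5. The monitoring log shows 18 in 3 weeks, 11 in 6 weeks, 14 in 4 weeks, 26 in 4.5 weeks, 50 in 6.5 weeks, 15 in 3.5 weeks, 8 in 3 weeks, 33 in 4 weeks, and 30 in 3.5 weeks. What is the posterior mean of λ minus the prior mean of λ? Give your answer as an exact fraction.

Total count: 18 + 11 + 14 + 26 + 50 + 15 + 8 + 33 + 30 = 205.
Total exposure: 3 + 6 + 4 + 4.5 + 6.5 + 3.5 + 3 + 4 + 3.5 = 38 weeks.
The Gamma prior is conjugate for the Poisson rate, so λ | data ~ Gamma(26+205, 5+38) = Gamma(231, 43).
Posterior mean = 231/43 = 231/43; prior mean = 26/5 = 26/5. Difference = 231/43 − 26/5 = 37/215.

37/215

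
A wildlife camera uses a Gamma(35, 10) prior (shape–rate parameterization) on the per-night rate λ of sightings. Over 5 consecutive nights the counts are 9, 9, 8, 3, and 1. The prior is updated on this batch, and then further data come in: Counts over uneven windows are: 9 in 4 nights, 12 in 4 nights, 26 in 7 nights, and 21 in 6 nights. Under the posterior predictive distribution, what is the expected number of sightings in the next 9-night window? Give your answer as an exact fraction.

133/4

Total count: 9 + 9 + 8 + 3 + 1 = 30.
Total exposure: 5 nights.
After the first batch: Gamma(35 + 30, 10 + 5) = Gamma(65, 15).
Total count: 9 + 12 + 26 + 21 = 68.
Total exposure: 4 + 4 + 7 + 6 = 21 nights.
After the second batch: Gamma(65 + 68, 15 + 21) = Gamma(133, 36).
Predictive mean over a 9-night window = T·E[λ|data] = 9·133/36 = 133/4.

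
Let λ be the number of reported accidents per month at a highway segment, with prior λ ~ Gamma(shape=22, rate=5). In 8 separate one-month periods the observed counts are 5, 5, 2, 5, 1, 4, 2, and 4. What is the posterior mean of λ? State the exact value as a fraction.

Total count: 5 + 5 + 2 + 5 + 1 + 4 + 2 + 4 = 28.
Total exposure: 8 months.
Conjugate update: add total count to the shape and total exposure to the rate, giving Gamma(50, 13).
Posterior mean = α'/β' = 50/13.

50/13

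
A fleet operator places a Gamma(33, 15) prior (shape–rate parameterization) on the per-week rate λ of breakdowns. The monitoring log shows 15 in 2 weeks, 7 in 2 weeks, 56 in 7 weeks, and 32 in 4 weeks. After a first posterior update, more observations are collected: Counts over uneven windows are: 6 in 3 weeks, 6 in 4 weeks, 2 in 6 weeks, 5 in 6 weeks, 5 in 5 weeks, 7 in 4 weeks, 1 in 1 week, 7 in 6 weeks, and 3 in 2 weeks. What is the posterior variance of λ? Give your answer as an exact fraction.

185/4489

Total count: 15 + 7 + 56 + 32 = 110.
Total exposure: 2 + 2 + 7 + 4 = 15 weeks.
After the first batch: Gamma(33 + 110, 15 + 15) = Gamma(143, 30).
Total count: 6 + 6 + 2 + 5 + 5 + 7 + 1 + 7 + 3 = 42.
Total exposure: 3 + 4 + 6 + 6 + 5 + 4 + 1 + 6 + 2 = 37 weeks.
After the second batch: Gamma(143 + 42, 30 + 37) = Gamma(185, 67).
Posterior variance = α'/β'² = 185/4489.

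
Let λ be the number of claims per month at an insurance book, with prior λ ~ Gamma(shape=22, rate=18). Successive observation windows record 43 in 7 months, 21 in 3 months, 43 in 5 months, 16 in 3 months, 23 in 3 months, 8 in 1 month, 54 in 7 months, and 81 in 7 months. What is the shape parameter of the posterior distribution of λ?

Total count: 43 + 21 + 43 + 16 + 23 + 8 + 54 + 81 = 289.
Total exposure: 7 + 3 + 5 + 3 + 3 + 1 + 7 + 7 = 36 months.
Gamma(α, β) with Poisson data over total exposure Σt gives posterior Gamma(α+Σx, β+Σt) = Gamma(311, 54).

311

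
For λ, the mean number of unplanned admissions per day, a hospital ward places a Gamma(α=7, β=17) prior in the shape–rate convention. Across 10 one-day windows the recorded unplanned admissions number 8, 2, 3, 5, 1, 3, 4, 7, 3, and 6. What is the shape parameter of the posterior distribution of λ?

Total count: 8 + 2 + 3 + 5 + 1 + 3 + 4 + 7 + 3 + 6 = 42.
Total exposure: 10 days.
Gamma(α, β) with Poisson data over total exposure Σt gives posterior Gamma(α+Σx, β+Σt) = Gamma(49, 27).

49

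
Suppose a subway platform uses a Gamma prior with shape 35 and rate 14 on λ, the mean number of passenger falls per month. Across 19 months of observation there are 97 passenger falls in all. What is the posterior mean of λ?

Total count 97 over total exposure 19 months.
Posterior: α' = 35 + 97 = 132, β' = 14 + 19 = 33.
Posterior mean = α'/β' = 132/33 = 4.

4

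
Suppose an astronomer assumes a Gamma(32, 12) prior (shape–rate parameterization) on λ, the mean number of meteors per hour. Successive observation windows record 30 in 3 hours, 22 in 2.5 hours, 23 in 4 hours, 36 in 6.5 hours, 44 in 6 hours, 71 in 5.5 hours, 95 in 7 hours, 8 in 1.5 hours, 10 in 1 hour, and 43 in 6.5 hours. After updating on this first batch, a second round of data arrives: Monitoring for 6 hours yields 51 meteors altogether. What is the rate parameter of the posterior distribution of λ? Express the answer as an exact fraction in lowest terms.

Total count: 30 + 22 + 23 + 36 + 44 + 71 + 95 + 8 + 10 + 43 = 382.
Total exposure: 3 + 2.5 + 4 + 6.5 + 6 + 5.5 + 7 + 1.5 + 1 + 6.5 = 43.5 hours.
After the first batch: Gamma(32 + 382, 12 + 43.5) = Gamma(414, 111/2).
Total count 51 over total exposure 6 hours.
After the second batch: Gamma(414 + 51, 111/2 + 6) = Gamma(465, 123/2).

123/2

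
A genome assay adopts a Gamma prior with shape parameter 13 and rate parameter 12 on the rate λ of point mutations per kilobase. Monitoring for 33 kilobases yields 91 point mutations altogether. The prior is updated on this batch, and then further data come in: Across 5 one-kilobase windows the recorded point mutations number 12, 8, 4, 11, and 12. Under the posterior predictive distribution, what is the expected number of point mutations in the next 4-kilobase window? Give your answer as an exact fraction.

302/25

Total count 91 over total exposure 33 kilobases.
After the first batch: Gamma(13 + 91, 12 + 33) = Gamma(104, 45).
Total count: 12 + 8 + 4 + 11 + 12 = 47.
Total exposure: 5 kilobases.
After the second batch: Gamma(104 + 47, 45 + 5) = Gamma(151, 50).
Predictive mean over a 4-kilobase window = T·E[λ|data] = 4·151/50 = 302/25.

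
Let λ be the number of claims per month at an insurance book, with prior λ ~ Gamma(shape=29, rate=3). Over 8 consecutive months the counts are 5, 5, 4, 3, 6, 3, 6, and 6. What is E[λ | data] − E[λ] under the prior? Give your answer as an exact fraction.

-118/33

Total count: 5 + 5 + 4 + 3 + 6 + 3 + 6 + 6 = 38.
Total exposure: 8 months.
Conjugate update: add total count to the shape and total exposure to the rate, giving Gamma(67, 11).
Posterior mean = 67/11 = 67/11; prior mean = 29/3 = 29/3. Difference = 67/11 − 29/3 = -118/33.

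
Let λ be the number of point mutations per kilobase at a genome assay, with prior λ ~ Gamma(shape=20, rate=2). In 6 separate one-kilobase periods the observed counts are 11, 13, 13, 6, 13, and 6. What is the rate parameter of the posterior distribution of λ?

8

Total count: 11 + 13 + 13 + 6 + 13 + 6 = 62.
Total exposure: 6 kilobases.
By Gamma–Poisson conjugacy, the posterior is Gamma(α + Σx, β + Σt) = Gamma(20 + 62, 2 + 6) = Gamma(82, 8).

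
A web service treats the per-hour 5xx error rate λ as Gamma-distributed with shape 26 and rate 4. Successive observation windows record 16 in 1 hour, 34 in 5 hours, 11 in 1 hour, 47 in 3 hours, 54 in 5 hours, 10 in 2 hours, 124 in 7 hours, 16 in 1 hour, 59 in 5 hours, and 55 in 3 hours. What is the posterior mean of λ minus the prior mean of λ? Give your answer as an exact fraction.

Total count: 16 + 34 + 11 + 47 + 54 + 10 + 124 + 16 + 59 + 55 = 426.
Total exposure: 1 + 5 + 1 + 3 + 5 + 2 + 7 + 1 + 5 + 3 = 33 hours.
The Gamma prior is conjugate for the Poisson rate, so λ | data ~ Gamma(26+426, 4+33) = Gamma(452, 37).
Posterior mean = 452/37 = 452/37; prior mean = 26/4 = 13/2. Difference = 452/37 − 13/2 = 423/74.

423/74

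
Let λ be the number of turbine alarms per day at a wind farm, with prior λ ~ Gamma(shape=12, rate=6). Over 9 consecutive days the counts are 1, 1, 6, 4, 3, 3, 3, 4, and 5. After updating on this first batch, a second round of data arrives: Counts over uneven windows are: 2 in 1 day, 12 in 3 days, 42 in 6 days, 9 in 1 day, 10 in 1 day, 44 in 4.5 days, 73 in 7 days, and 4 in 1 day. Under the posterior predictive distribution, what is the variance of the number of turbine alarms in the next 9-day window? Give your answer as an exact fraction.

415548/6241

Total count: 1 + 1 + 6 + 4 + 3 + 3 + 3 + 4 + 5 = 30.
Total exposure: 9 days.
After the first batch: Gamma(12 + 30, 6 + 9) = Gamma(42, 15).
Total count: 2 + 12 + 42 + 9 + 10 + 44 + 73 + 4 = 196.
Total exposure: 1 + 3 + 6 + 1 + 1 + 4.5 + 7 + 1 = 24.5 days.
After the second batch: Gamma(42 + 196, 15 + 24.5) = Gamma(238, 79/2).
The posterior predictive for a window of length T is Negative Binomial with variance T·α'·(β'+T)/β'² = 9·238·(97/2)/(6241/4) = 415548/6241.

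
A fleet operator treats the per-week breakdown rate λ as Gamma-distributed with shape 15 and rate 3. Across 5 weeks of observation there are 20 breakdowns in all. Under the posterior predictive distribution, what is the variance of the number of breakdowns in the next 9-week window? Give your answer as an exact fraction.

5355/64

Total count 20 over total exposure 5 weeks.
Gamma(α, β) with Poisson data over total exposure Σt gives posterior Gamma(α+Σx, β+Σt) = Gamma(35, 8).
The posterior predictive for a window of length T is Negative Binomial with variance T·α'·(β'+T)/β'² = 9·35·17/64 = 5355/64.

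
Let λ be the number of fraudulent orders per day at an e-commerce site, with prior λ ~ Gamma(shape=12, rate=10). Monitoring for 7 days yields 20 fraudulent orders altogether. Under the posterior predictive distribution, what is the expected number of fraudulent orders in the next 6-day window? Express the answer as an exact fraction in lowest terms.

Total count 20 over total exposure 7 days.
By Gamma–Poisson conjugacy, the posterior is Gamma(α + Σx, β + Σt) = Gamma(12 + 20, 10 + 7) = Gamma(32, 17).
Predictive mean over a 6-day window = T·E[λ|data] = 6·32/17 = 192/17.

192/17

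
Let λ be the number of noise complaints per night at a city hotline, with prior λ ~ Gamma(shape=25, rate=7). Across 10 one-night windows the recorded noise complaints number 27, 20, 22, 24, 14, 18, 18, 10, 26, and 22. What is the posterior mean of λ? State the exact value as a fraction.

Total count: 27 + 20 + 22 + 24 + 14 + 18 + 18 + 10 + 26 + 22 = 201.
Total exposure: 10 nights.
Conjugate update: add total count to the shape and total exposure to the rate, giving Gamma(226, 17).
Posterior mean = α'/β' = 226/17.

226/17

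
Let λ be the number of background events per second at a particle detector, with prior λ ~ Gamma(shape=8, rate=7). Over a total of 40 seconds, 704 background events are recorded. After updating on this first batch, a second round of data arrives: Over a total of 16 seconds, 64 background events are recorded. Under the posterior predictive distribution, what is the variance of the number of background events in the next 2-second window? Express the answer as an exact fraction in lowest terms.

Total count 704 over total exposure 40 seconds.
After the first batch: Gamma(8 + 704, 7 + 40) = Gamma(712, 47).
Total count 64 over total exposure 16 seconds.
After the second batch: Gamma(712 + 64, 47 + 16) = Gamma(776, 63).
The posterior predictive for a window of length T is Negative Binomial with variance T·α'·(β'+T)/β'² = 2·776·65/3969 = 100880/3969.

100880/3969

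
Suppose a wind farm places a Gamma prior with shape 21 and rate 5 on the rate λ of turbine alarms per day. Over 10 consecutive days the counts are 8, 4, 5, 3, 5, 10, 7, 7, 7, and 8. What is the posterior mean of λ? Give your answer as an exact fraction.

Total count: 8 + 4 + 5 + 3 + 5 + 10 + 7 + 7 + 7 + 8 = 64.
Total exposure: 10 days.
Gamma(α, β) with Poisson data over total exposure Σt gives posterior Gamma(α+Σx, β+Σt) = Gamma(85, 15).
Posterior mean = α'/β' = 85/15 = 17/3.

17/3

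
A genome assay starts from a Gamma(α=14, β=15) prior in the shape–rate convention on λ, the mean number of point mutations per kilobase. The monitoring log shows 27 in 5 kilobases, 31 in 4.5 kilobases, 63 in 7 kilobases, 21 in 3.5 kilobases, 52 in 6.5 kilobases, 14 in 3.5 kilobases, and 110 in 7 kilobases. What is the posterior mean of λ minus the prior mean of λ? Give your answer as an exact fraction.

Total count: 27 + 31 + 63 + 21 + 52 + 14 + 110 = 318.
Total exposure: 5 + 4.5 + 7 + 3.5 + 6.5 + 3.5 + 7 = 37 kilobases.
Gamma(α, β) with Poisson data over total exposure Σt gives posterior Gamma(α+Σx, β+Σt) = Gamma(332, 52).
Posterior mean = 332/52 = 83/13; prior mean = 14/15 = 14/15. Difference = 83/13 − 14/15 = 1063/195.

1063/195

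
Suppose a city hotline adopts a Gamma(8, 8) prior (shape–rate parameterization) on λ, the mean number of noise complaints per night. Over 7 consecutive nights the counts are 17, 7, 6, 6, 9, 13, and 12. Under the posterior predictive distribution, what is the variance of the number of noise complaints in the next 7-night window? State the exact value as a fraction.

Total count: 17 + 7 + 6 + 6 + 9 + 13 + 12 = 70.
Total exposure: 7 nights.
By Gamma–Poisson conjugacy, the posterior is Gamma(α + Σx, β + Σt) = Gamma(8 + 70, 8 + 7) = Gamma(78, 15).
The posterior predictive for a window of length T is Negative Binomial with variance T·α'·(β'+T)/β'² = 7·78·22/225 = 4004/75.

4004/75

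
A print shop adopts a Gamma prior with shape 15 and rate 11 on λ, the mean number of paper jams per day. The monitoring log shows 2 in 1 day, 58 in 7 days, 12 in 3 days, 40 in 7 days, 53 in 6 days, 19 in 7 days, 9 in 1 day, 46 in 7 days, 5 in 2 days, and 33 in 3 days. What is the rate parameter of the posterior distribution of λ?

55

Total count: 2 + 58 + 12 + 40 + 53 + 19 + 9 + 46 + 5 + 33 = 277.
Total exposure: 1 + 7 + 3 + 7 + 6 + 7 + 1 + 7 + 2 + 3 = 44 days.
Conjugate update: add total count to the shape and total exposure to the rate, giving Gamma(292, 55).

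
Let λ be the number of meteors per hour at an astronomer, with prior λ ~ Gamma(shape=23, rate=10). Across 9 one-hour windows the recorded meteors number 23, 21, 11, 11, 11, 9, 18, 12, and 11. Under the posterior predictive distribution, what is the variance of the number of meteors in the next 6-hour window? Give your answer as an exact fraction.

22500/361

Total count: 23 + 21 + 11 + 11 + 11 + 9 + 18 + 12 + 11 = 127.
Total exposure: 9 hours.
Conjugate update: add total count to the shape and total exposure to the rate, giving Gamma(150, 19).
The posterior predictive for a window of length T is Negative Binomial with variance T·α'·(β'+T)/β'² = 6·150·25/361 = 22500/361.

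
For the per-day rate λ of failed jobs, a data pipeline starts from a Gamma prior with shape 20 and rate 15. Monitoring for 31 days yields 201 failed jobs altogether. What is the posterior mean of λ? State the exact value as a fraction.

Total count 201 over total exposure 31 days.
The Gamma prior is conjugate for the Poisson rate, so λ | data ~ Gamma(20+201, 15+31) = Gamma(221, 46).
Posterior mean = α'/β' = 221/46.

221/46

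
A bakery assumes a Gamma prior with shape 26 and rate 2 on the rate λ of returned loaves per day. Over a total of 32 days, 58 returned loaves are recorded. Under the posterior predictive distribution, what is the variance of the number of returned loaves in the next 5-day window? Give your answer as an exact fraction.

4095/289

Total count 58 over total exposure 32 days.
Conjugate update: add total count to the shape and total exposure to the rate, giving Gamma(84, 34).
The posterior predictive for a window of length T is Negative Binomial with variance T·α'·(β'+T)/β'² = 5·84·39/1156 = 4095/289.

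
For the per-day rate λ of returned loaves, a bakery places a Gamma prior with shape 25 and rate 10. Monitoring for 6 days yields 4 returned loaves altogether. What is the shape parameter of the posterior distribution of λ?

Total count 4 over total exposure 6 days.
Gamma(α, β) with Poisson data over total exposure Σt gives posterior Gamma(α+Σx, β+Σt) = Gamma(29, 16).

29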